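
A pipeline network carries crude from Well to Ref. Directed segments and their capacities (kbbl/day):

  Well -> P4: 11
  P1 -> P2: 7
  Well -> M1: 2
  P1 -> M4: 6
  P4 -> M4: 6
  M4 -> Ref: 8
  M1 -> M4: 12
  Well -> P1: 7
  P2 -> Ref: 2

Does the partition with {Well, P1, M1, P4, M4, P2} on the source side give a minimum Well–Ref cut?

Given cut capacity: 8 + 2 = 10.
Augment Well→P1→M4→Ref: bottleneck 6, flow now 6.
Augment Well→P1→P2→Ref: bottleneck 1, flow now 7.
Augment Well→M1→M4→Ref: bottleneck 2, flow now 9.
Augment Well→P4→M4→P1→P2→Ref: bottleneck 1, flow now 10. (uses reverse residual edge)
No augmenting path remains; maximum flow = 10.
Cut capacity 10 equals the max flow, so it is a minimum cut.

Yes — it is a minimum cut (capacity 10).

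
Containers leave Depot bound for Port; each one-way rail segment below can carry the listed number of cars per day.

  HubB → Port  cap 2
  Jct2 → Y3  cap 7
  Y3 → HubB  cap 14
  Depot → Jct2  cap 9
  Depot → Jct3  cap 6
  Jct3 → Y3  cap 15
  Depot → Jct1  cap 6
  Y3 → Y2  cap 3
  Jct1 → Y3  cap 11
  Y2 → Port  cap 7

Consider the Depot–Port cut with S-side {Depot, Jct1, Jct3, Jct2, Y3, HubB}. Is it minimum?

Yes — it is a minimum cut (capacity 5).

Given cut capacity: 3 + 2 = 5.
Augment Depot→Jct1→Y3→Y2→Port: bottleneck 3, flow now 3.
Augment Depot→Jct1→Y3→HubB→Port: bottleneck 2, flow now 5.
No augmenting path remains; maximum flow = 5.
Cut capacity 5 equals the max flow, so it is a minimum cut.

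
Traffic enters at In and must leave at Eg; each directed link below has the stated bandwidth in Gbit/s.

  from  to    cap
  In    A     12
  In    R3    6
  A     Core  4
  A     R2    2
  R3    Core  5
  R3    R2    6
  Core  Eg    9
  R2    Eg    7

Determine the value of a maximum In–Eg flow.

Augment In→A→Core→Eg: bottleneck 4, flow now 4.
Augment In→A→R2→Eg: bottleneck 2, flow now 6.
Augment In→R3→Core→Eg: bottleneck 5, flow now 11.
Augment In→R3→R2→Eg: bottleneck 1, flow now 12.
No augmenting path remains; maximum flow = 12.
In the residual graph, reachable from In: {In, A}.
Min-cut edges: In→R3 (6), A→Core (4), A→R2 (2); capacity 6 + 4 + 2 = 12.
This cut is saturated, so no flow can exceed 12.

12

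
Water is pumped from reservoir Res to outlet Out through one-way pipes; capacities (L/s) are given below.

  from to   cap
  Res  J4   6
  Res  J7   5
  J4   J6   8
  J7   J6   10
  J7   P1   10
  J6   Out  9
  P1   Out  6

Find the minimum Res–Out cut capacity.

Augment Res→J4→J6→Out: bottleneck 6, flow now 6.
Augment Res→J7→J6→Out: bottleneck 3, flow now 9.
Augment Res→J7→P1→Out: bottleneck 2, flow now 11.
No augmenting path remains; maximum flow = 11.
By max-flow min-cut, the minimum cut capacity equals the max flow.
In the residual graph, reachable from Res: {Res}.
Min-cut edges: Res→J4 (6), Res→J7 (5); capacity 6 + 5 = 11.

11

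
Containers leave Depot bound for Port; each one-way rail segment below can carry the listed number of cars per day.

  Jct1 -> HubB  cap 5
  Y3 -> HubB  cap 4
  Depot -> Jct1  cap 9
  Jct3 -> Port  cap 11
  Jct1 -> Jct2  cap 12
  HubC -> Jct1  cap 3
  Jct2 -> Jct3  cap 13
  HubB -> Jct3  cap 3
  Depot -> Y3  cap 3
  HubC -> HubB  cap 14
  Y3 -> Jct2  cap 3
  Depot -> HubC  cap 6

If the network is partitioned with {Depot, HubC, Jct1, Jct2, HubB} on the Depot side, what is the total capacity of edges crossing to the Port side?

Edges leaving {Depot, HubC, Jct1, Jct2, HubB}: Depot→Y3 (3), Jct2→Jct3 (13), HubB→Jct3 (3).
Cut capacity = 3 + 13 + 3 = 19.

19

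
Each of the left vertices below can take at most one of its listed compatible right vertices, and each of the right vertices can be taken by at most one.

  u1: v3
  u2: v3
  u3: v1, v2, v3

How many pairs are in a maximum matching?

Unit-capacity flow: source→left, listed edges, right→sink; max matching = max flow.
Augmenting path u1→v3 (+1); matched 1.
Augmenting path u3→v1 (+1); matched 2.
No augmenting path remains; maximum matching = 2.
König certificate: {u3, v3} is a vertex cover of size 2 (every listed pair touches it), so no matching can be larger.

2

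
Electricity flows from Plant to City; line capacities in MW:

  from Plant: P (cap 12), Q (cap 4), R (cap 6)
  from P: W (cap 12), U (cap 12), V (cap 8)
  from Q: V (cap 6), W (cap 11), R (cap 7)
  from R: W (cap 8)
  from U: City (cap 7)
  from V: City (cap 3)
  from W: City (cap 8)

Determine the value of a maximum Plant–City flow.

18

Augment Plant→P→U→City: bottleneck 7, flow now 7.
Augment Plant→P→V→City: bottleneck 3, flow now 10.
Augment Plant→P→W→City: bottleneck 2, flow now 12.
Augment Plant→Q→W→City: bottleneck 4, flow now 16.
Augment Plant→R→W→City: bottleneck 2, flow now 18.
No augmenting path remains; maximum flow = 18.
In the residual graph, reachable from Plant: {Plant, P, Q, R, U, V, W}.
Min-cut edges: U→City (7), V→City (3), W→City (8); capacity 7 + 3 + 8 = 18.
This cut is saturated, so no flow can exceed 18.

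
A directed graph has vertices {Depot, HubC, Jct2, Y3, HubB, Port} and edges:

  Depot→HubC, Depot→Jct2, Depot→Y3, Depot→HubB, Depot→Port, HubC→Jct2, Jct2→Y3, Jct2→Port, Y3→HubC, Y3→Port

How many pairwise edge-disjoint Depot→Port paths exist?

3

Assign every edge capacity 1; by Menger, the answer equals the max flow.
Path Depot→Port (+1); total 1.
Path Depot→Jct2→Port (+1); total 2.
Path Depot→Y3→Port (+1); total 3.
No residual Depot→Port path; max flow = 3.
Certifying cut of size 3: {Depot→Port, Jct2→Port, Y3→Port}.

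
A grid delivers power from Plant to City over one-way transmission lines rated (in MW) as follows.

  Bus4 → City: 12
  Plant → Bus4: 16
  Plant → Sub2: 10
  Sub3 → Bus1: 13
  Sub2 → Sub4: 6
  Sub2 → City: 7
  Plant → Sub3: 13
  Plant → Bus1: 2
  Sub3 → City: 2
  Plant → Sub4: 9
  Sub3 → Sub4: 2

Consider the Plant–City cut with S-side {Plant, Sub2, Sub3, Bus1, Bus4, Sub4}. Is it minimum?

Yes — it is a minimum cut (capacity 21).

Given cut capacity: 7 + 2 + 12 = 21.
Augment Plant→Sub2→City: bottleneck 7, flow now 7.
Augment Plant→Sub3→City: bottleneck 2, flow now 9.
Augment Plant→Bus4→City: bottleneck 12, flow now 21.
No augmenting path remains; maximum flow = 21.
Cut capacity 21 equals the max flow, so it is a minimum cut.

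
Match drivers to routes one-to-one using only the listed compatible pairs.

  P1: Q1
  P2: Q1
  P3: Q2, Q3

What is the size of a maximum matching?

Unit-capacity flow: source→left, listed edges, right→sink; max matching = max flow.
Augmenting path P1→Q1 (+1); matched 1.
Augmenting path P3→Q2 (+1); matched 2.
No augmenting path remains; maximum matching = 2.
König certificate: {P3, Q1} is a vertex cover of size 2 (every listed pair touches it), so no matching can be larger.

2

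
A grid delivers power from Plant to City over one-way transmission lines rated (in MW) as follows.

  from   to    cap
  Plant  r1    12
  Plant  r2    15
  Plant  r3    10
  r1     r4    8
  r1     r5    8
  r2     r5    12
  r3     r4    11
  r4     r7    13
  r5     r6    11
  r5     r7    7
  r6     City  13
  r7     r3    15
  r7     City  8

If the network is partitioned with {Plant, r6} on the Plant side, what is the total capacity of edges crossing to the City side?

Edges leaving {Plant, r6}: Plant→r1 (12), Plant→r2 (15), Plant→r3 (10), r6→City (13).
Cut capacity = 12 + 15 + 10 + 13 = 50.

50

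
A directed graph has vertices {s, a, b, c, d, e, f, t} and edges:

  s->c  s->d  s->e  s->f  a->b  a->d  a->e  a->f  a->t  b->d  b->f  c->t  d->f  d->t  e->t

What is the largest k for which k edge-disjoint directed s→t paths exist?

Assign every edge capacity 1; by Menger, the answer equals the max flow.
Path s→c→t (+1); total 1.
Path s→d→t (+1); total 2.
Path s→e→t (+1); total 3.
No residual s→t path; max flow = 3.
Certifying cut of size 3: {s→c, s→d, s→e}.

3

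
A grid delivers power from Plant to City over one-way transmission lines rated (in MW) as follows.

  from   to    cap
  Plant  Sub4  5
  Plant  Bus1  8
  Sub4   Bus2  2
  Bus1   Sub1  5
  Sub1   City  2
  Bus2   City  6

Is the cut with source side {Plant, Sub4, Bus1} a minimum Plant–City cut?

No — its capacity is 7, but the minimum cut has capacity 4.

Given cut capacity: 2 + 5 = 7.
Augment Plant→Sub4→Bus2→City: bottleneck 2, flow now 2.
Augment Plant→Bus1→Sub1→City: bottleneck 2, flow now 4.
No augmenting path remains; maximum flow = 4.
In the residual graph, reachable from Plant: {Plant, Sub4, Bus1, Sub1}.
Min-cut edges: Sub4→Bus2 (2), Sub1→City (2); capacity 2 + 2 = 4.
Cut capacity 7 exceeds the max flow 4, so it is not minimum.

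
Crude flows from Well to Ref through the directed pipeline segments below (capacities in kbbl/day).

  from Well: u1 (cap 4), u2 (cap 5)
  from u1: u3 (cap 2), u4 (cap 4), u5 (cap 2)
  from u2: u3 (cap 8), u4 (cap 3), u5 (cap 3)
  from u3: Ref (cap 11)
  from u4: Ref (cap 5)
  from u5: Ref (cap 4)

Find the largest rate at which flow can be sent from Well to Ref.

9

Augment Well→u1→u3→Ref: bottleneck 2, flow now 2.
Augment Well→u1→u4→Ref: bottleneck 2, flow now 4.
Augment Well→u2→u3→Ref: bottleneck 5, flow now 9.
No augmenting path remains; maximum flow = 9.
In the residual graph, reachable from Well: {Well}.
Min-cut edges: Well→u1 (4), Well→u2 (5); capacity 4 + 5 = 9.
This cut is saturated, so no flow can exceed 9.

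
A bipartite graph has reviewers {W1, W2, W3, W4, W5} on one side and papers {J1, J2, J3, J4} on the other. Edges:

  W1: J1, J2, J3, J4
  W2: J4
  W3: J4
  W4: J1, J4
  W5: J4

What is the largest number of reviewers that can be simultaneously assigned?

Unit-capacity flow: source→left, listed edges, right→sink; max matching = max flow.
Augmenting path W1→J1 (+1); matched 1.
Augmenting path W2→J4 (+1); matched 2.
Augmenting path W4→J1→W1→J2 (+1); matched 3.
No augmenting path remains; maximum matching = 3.
König certificate: {W1, W4, J4} is a vertex cover of size 3 (every listed pair touches it), so no matching can be larger.

3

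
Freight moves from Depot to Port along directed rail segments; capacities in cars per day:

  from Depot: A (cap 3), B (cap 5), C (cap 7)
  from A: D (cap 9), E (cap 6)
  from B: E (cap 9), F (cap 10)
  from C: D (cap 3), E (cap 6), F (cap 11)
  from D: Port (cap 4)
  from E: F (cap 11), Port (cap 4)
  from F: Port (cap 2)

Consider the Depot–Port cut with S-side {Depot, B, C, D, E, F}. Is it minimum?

No — its capacity is 13, but the minimum cut has capacity 10.

Given cut capacity: 3 + 4 + 4 + 2 = 13.
Augment Depot→A→D→Port: bottleneck 3, flow now 3.
Augment Depot→B→E→Port: bottleneck 4, flow now 7.
Augment Depot→B→F→Port: bottleneck 1, flow now 8.
Augment Depot→C→D→Port: bottleneck 1, flow now 9.
Augment Depot→C→F→Port: bottleneck 1, flow now 10.
No augmenting path remains; maximum flow = 10.
In the residual graph, reachable from Depot: {Depot, A, B, C, D, E, F}.
Min-cut edges: D→Port (4), E→Port (4), F→Port (2); capacity 4 + 4 + 2 = 10.
Cut capacity 13 exceeds the max flow 10, so it is not minimum.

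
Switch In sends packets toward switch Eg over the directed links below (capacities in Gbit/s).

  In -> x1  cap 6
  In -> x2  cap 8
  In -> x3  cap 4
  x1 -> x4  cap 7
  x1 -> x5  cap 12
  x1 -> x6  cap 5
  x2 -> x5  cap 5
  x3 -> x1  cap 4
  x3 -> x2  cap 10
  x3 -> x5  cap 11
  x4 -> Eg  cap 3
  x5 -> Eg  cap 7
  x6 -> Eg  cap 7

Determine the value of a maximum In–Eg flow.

Augment In→x1→x4→Eg: bottleneck 3, flow now 3.
Augment In→x1→x5→Eg: bottleneck 3, flow now 6.
Augment In→x2→x5→Eg: bottleneck 4, flow now 10.
Augment In→x3→x1→x6→Eg: bottleneck 4, flow now 14.
Augment In→x2→x5→x1→x6→Eg: bottleneck 1, flow now 15. (uses reverse residual edge)
No augmenting path remains; maximum flow = 15.
In the residual graph, reachable from In: {In, x2}.
Min-cut edges: In→x1 (6), In→x3 (4), x2→x5 (5); capacity 6 + 4 + 5 = 15.
This cut is saturated, so no flow can exceed 15.

15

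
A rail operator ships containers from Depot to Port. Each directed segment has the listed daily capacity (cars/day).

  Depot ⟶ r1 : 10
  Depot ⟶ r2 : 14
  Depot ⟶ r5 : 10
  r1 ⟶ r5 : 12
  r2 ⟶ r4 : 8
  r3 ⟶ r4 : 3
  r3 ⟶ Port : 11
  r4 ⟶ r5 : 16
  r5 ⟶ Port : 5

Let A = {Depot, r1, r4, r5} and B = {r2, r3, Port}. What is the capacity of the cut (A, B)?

19

Edges leaving {Depot, r1, r4, r5}: Depot→r2 (14), r5→Port (5).
Cut capacity = 14 + 5 = 19.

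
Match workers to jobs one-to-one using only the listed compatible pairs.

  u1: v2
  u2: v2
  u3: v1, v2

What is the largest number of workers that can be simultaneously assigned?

2

Unit-capacity flow: source→left, listed edges, right→sink; max matching = max flow.
Augmenting path u1→v2 (+1); matched 1.
Augmenting path u3→v1 (+1); matched 2.
No augmenting path remains; maximum matching = 2.
König certificate: {u3, v2} is a vertex cover of size 2 (every listed pair touches it), so no matching can be larger.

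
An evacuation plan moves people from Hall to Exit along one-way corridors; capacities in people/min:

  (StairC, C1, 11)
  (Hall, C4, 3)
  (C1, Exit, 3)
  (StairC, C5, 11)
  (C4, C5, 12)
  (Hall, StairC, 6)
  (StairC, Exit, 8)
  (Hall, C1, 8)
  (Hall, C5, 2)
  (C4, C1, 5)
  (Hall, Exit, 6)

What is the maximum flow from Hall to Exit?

15

Augment Hall→Exit: bottleneck 6, flow now 6.
Augment Hall→StairC→Exit: bottleneck 6, flow now 12.
Augment Hall→C1→Exit: bottleneck 3, flow now 15.
No augmenting path remains; maximum flow = 15.
In the residual graph, reachable from Hall: {Hall, C4, C1, C5}.
Min-cut edges: Hall→StairC (6), Hall→Exit (6), C1→Exit (3); capacity 6 + 6 + 3 = 15.
This cut is saturated, so no flow can exceed 15.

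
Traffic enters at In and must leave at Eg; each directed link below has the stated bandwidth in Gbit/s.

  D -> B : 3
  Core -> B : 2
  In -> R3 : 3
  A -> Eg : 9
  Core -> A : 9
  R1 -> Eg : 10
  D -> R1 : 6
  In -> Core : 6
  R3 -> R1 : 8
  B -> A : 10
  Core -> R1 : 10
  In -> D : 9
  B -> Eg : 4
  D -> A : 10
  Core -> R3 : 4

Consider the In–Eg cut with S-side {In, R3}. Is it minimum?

Given cut capacity: 9 + 6 + 8 = 23.
Augment In→D→A→Eg: bottleneck 9, flow now 9.
Augment In→Core→R1→Eg: bottleneck 6, flow now 15.
Augment In→R3→R1→Eg: bottleneck 3, flow now 18.
No augmenting path remains; maximum flow = 18.
In the residual graph, reachable from In: {In}.
Min-cut edges: In→D (9), In→Core (6), In→R3 (3); capacity 9 + 6 + 3 = 18.
Cut capacity 23 exceeds the max flow 18, so it is not minimum.

No — its capacity is 23, but the minimum cut has capacity 18.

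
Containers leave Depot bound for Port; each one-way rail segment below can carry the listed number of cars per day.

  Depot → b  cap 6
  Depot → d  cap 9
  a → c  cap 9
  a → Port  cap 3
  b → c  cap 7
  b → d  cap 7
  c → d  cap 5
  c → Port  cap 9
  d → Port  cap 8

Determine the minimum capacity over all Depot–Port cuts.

Augment Depot→d→Port: bottleneck 8, flow now 8.
Augment Depot→b→c→Port: bottleneck 6, flow now 14.
No augmenting path remains; maximum flow = 14.
By max-flow min-cut, the minimum cut capacity equals the max flow.
In the residual graph, reachable from Depot: {Depot, d}.
Min-cut edges: Depot→b (6), d→Port (8); capacity 6 + 8 = 14.

14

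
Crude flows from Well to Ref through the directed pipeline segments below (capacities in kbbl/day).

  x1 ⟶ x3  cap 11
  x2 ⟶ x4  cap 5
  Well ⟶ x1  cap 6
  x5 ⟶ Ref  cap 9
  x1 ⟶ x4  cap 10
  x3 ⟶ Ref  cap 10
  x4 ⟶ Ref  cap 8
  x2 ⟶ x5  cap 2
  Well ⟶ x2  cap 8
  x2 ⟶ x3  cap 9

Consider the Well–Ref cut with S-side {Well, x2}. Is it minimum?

No — its capacity is 22, but the minimum cut has capacity 14.

Given cut capacity: 6 + 9 + 5 + 2 = 22.
Augment Well→x1→x3→Ref: bottleneck 6, flow now 6.
Augment Well→x2→x3→Ref: bottleneck 4, flow now 10.
Augment Well→x2→x4→Ref: bottleneck 4, flow now 14.
No augmenting path remains; maximum flow = 14.
In the residual graph, reachable from Well: {Well}.
Min-cut edges: Well→x1 (6), Well→x2 (8); capacity 6 + 8 = 14.
Cut capacity 22 exceeds the max flow 14, so it is not minimum.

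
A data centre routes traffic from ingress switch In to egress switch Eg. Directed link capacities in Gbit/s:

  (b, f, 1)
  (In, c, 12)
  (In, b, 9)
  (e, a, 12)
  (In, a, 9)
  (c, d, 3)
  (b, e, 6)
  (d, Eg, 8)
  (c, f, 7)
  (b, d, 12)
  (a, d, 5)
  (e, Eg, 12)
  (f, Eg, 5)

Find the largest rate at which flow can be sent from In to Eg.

19

Augment In→a→d→Eg: bottleneck 5, flow now 5.
Augment In→b→d→Eg: bottleneck 3, flow now 8.
Augment In→b→e→Eg: bottleneck 6, flow now 14.
Augment In→c→f→Eg: bottleneck 5, flow now 19.
No augmenting path remains; maximum flow = 19.
In the residual graph, reachable from In: {In, a, b, c, d, f}.
Min-cut edges: b→e (6), d→Eg (8), f→Eg (5); capacity 6 + 8 + 5 = 19.
This cut is saturated, so no flow can exceed 19.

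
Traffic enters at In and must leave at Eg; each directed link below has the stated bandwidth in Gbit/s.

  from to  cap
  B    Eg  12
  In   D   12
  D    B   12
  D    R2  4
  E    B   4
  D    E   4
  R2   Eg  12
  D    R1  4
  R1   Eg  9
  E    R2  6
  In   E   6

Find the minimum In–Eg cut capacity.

Augment In→D→R2→Eg: bottleneck 4, flow now 4.
Augment In→D→R1→Eg: bottleneck 4, flow now 8.
Augment In→D→B→Eg: bottleneck 4, flow now 12.
Augment In→E→R2→Eg: bottleneck 6, flow now 18.
No augmenting path remains; maximum flow = 18.
By max-flow min-cut, the minimum cut capacity equals the max flow.
In the residual graph, reachable from In: {In}.
Min-cut edges: In→D (12), In→E (6); capacity 12 + 6 = 18.

18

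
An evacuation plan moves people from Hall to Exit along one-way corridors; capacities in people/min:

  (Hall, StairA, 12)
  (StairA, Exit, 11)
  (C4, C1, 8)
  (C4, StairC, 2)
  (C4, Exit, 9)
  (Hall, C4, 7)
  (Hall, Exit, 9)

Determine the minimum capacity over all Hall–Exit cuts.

Augment Hall→Exit: bottleneck 9, flow now 9.
Augment Hall→C4→Exit: bottleneck 7, flow now 16.
Augment Hall→StairA→Exit: bottleneck 11, flow now 27.
No augmenting path remains; maximum flow = 27.
By max-flow min-cut, the minimum cut capacity equals the max flow.
In the residual graph, reachable from Hall: {Hall, StairA}.
Min-cut edges: Hall→C4 (7), Hall→Exit (9), StairA→Exit (11); capacity 7 + 9 + 11 = 27.

27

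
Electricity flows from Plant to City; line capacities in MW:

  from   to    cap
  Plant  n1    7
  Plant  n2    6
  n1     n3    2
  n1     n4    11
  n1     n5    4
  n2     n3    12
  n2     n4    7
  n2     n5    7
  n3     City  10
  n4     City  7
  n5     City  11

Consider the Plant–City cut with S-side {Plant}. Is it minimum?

Given cut capacity: 7 + 6 = 13.
Augment Plant→n1→n3→City: bottleneck 2, flow now 2.
Augment Plant→n1→n4→City: bottleneck 5, flow now 7.
Augment Plant→n2→n3→City: bottleneck 6, flow now 13.
No augmenting path remains; maximum flow = 13.
Cut capacity 13 equals the max flow, so it is a minimum cut.

Yes — it is a minimum cut (capacity 13).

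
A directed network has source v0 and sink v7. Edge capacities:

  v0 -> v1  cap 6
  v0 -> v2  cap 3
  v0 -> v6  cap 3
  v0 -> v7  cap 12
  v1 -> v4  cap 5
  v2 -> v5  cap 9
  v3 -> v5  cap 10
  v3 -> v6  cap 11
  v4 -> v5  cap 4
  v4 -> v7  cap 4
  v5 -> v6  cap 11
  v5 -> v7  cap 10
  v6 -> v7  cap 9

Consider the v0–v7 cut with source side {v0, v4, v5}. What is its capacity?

49

Edges leaving {v0, v4, v5}: v0→v1 (6), v0→v2 (3), v0→v6 (3), v0→v7 (12), v4→v7 (4), v5→v6 (11), v5→v7 (10).
Cut capacity = 6 + 3 + 3 + 12 + 4 + 11 + 10 = 49.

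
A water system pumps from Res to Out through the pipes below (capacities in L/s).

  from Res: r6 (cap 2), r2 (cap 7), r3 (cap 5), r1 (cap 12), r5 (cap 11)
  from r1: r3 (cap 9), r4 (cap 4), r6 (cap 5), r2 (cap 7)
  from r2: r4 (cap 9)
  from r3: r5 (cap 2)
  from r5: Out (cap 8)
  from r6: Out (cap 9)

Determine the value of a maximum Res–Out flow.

Augment Res→r5→Out: bottleneck 8, flow now 8.
Augment Res→r6→Out: bottleneck 2, flow now 10.
Augment Res→r1→r6→Out: bottleneck 5, flow now 15.
No augmenting path remains; maximum flow = 15.
In the residual graph, reachable from Res: {Res, r1, r2, r3, r4, r5}.
Min-cut edges: Res→r6 (2), r1→r6 (5), r5→Out (8); capacity 2 + 5 + 8 = 15.
This cut is saturated, so no flow can exceed 15.

15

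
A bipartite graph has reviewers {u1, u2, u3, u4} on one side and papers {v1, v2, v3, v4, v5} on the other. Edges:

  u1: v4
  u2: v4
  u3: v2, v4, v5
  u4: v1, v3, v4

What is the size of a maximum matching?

Unit-capacity flow: source→left, listed edges, right→sink; max matching = max flow.
Augmenting path u1→v4 (+1); matched 1.
Augmenting path u3→v2 (+1); matched 2.
Augmenting path u4→v1 (+1); matched 3.
No augmenting path remains; maximum matching = 3.
König certificate: {u3, u4, v4} is a vertex cover of size 3 (every listed pair touches it), so no matching can be larger.

3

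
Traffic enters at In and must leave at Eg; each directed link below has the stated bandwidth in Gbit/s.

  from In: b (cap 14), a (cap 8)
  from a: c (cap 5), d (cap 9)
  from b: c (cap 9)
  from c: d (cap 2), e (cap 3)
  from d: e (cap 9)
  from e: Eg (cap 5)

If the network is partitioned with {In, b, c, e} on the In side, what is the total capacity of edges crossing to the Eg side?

15

Edges leaving {In, b, c, e}: In→a (8), c→d (2), e→Eg (5).
Cut capacity = 8 + 2 + 5 = 15.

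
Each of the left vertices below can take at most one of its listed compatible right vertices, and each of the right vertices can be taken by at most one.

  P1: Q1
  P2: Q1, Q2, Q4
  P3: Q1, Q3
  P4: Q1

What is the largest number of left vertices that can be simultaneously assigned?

3

Unit-capacity flow: source→left, listed edges, right→sink; max matching = max flow.
Augmenting path P1→Q1 (+1); matched 1.
Augmenting path P2→Q2 (+1); matched 2.
Augmenting path P3→Q3 (+1); matched 3.
No augmenting path remains; maximum matching = 3.
König certificate: {P2, P3, Q1} is a vertex cover of size 3 (every listed pair touches it), so no matching can be larger.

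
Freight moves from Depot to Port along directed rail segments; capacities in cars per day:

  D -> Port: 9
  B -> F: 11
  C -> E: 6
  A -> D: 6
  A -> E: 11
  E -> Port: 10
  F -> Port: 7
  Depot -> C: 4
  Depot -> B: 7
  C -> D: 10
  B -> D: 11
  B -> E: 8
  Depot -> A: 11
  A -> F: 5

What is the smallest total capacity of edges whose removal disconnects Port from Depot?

Augment Depot→A→D→Port: bottleneck 6, flow now 6.
Augment Depot→A→E→Port: bottleneck 5, flow now 11.
Augment Depot→B→D→Port: bottleneck 3, flow now 14.
Augment Depot→B→E→Port: bottleneck 4, flow now 18.
Augment Depot→C→E→Port: bottleneck 1, flow now 19.
Augment Depot→C→D→A→F→Port: bottleneck 3, flow now 22. (uses reverse residual edge)
No augmenting path remains; maximum flow = 22.
By max-flow min-cut, the minimum cut capacity equals the max flow.
In the residual graph, reachable from Depot: {Depot}.
Min-cut edges: Depot→A (11), Depot→B (7), Depot→C (4); capacity 11 + 7 + 4 = 22.

22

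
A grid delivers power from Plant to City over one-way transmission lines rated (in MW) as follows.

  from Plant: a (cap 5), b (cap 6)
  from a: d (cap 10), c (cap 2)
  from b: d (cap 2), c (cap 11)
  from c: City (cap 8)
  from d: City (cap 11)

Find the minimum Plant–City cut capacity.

Augment Plant→a→c→City: bottleneck 2, flow now 2.
Augment Plant→a→d→City: bottleneck 3, flow now 5.
Augment Plant→b→c→City: bottleneck 6, flow now 11.
No augmenting path remains; maximum flow = 11.
By max-flow min-cut, the minimum cut capacity equals the max flow.
In the residual graph, reachable from Plant: {Plant}.
Min-cut edges: Plant→a (5), Plant→b (6); capacity 5 + 6 = 11.

11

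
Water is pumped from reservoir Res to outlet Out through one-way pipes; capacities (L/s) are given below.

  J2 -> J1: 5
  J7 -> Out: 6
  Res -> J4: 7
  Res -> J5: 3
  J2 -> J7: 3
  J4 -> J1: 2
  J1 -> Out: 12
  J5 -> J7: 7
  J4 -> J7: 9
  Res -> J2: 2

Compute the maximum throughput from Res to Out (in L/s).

Augment Res→J5→J7→Out: bottleneck 3, flow now 3.
Augment Res→J2→J1→Out: bottleneck 2, flow now 5.
Augment Res→J4→J1→Out: bottleneck 2, flow now 7.
Augment Res→J4→J7→Out: bottleneck 3, flow now 10.
No augmenting path remains; maximum flow = 10.
In the residual graph, reachable from Res: {Res, J5, J4, J7}.
Min-cut edges: Res→J2 (2), J4→J1 (2), J7→Out (6); capacity 2 + 2 + 6 = 10.
This cut is saturated, so no flow can exceed 10.

10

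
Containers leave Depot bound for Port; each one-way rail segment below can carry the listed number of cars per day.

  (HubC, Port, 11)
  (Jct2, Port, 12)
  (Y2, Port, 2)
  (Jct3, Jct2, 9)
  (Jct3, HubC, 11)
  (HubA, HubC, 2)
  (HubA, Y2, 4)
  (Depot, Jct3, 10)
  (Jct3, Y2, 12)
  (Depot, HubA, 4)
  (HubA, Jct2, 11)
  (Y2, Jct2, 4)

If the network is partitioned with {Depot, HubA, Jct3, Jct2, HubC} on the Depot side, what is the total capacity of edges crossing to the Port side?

39

Edges leaving {Depot, HubA, Jct3, Jct2, HubC}: HubA→Y2 (4), Jct3→Y2 (12), Jct2→Port (12), HubC→Port (11).
Cut capacity = 4 + 12 + 12 + 11 = 39.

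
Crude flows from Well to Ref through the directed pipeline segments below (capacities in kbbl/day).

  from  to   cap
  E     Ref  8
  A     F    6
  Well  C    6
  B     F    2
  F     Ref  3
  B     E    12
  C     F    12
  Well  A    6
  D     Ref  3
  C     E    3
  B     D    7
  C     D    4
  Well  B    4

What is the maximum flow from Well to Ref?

Augment Well→A→F→Ref: bottleneck 3, flow now 3.
Augment Well→B→D→Ref: bottleneck 3, flow now 6.
Augment Well→B→E→Ref: bottleneck 1, flow now 7.
Augment Well→C→E→Ref: bottleneck 3, flow now 10.
Augment Well→C→D→B→E→Ref: bottleneck 3, flow now 13. (uses reverse residual edge)
No augmenting path remains; maximum flow = 13.
In the residual graph, reachable from Well: {Well, A, F}.
Min-cut edges: Well→B (4), Well→C (6), F→Ref (3); capacity 4 + 6 + 3 = 13.
This cut is saturated, so no flow can exceed 13.

13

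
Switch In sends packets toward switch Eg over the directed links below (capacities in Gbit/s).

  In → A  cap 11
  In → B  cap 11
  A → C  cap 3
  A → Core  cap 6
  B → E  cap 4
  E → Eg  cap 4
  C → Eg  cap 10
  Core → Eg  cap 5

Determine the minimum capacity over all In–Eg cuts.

12

Augment In→A→C→Eg: bottleneck 3, flow now 3.
Augment In→A→Core→Eg: bottleneck 5, flow now 8.
Augment In→B→E→Eg: bottleneck 4, flow now 12.
No augmenting path remains; maximum flow = 12.
By max-flow min-cut, the minimum cut capacity equals the max flow.
In the residual graph, reachable from In: {In, A, B, Core}.
Min-cut edges: A→C (3), B→E (4), Core→Eg (5); capacity 3 + 4 + 5 = 12.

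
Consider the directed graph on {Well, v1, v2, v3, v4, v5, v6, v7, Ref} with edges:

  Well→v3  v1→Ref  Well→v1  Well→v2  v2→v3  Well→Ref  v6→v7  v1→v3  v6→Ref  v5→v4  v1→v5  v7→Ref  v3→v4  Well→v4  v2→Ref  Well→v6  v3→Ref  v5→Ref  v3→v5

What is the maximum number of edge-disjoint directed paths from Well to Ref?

Assign every edge capacity 1; by Menger, the answer equals the max flow.
Path Well→Ref (+1); total 1.
Path Well→v1→Ref (+1); total 2.
Path Well→v2→Ref (+1); total 3.
Path Well→v3→Ref (+1); total 4.
Path Well→v6→Ref (+1); total 5.
No residual Well→Ref path; max flow = 5.
Certifying cut of size 5: {Well→Ref, Well→v1, Well→v2, Well→v3, Well→v6}.

5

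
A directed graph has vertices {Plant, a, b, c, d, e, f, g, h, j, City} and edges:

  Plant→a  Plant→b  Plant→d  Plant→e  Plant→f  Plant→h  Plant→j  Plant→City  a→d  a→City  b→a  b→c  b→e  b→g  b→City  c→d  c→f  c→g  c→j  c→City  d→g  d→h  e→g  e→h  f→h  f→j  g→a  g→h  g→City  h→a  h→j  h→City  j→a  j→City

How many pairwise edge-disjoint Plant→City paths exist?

Assign every edge capacity 1; by Menger, the answer equals the max flow.
Path Plant→City (+1); total 1.
Path Plant→a→City (+1); total 2.
Path Plant→b→City (+1); total 3.
Path Plant→h→City (+1); total 4.
Path Plant→j→City (+1); total 5.
Path Plant→d→g→City (+1); total 6.
No residual Plant→City path; max flow = 6.
Certifying cut of size 6: {Plant→City, Plant→b, a→City, g→City, h→City, j→City}.

6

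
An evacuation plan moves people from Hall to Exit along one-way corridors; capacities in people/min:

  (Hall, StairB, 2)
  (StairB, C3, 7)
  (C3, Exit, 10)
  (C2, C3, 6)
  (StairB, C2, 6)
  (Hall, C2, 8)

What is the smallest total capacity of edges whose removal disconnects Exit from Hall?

8

Augment Hall→C2→C3→Exit: bottleneck 6, flow now 6.
Augment Hall→StairB→C3→Exit: bottleneck 2, flow now 8.
No augmenting path remains; maximum flow = 8.
By max-flow min-cut, the minimum cut capacity equals the max flow.
In the residual graph, reachable from Hall: {Hall, C2}.
Min-cut edges: Hall→StairB (2), C2→C3 (6); capacity 2 + 6 = 8.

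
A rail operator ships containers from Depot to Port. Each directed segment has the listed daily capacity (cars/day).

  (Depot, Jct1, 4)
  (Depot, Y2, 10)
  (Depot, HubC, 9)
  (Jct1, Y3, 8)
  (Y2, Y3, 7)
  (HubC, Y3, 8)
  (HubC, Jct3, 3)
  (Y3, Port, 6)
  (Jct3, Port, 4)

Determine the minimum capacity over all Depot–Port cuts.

9

Augment Depot→Jct1→Y3→Port: bottleneck 4, flow now 4.
Augment Depot→Y2→Y3→Port: bottleneck 2, flow now 6.
Augment Depot→HubC→Jct3→Port: bottleneck 3, flow now 9.
No augmenting path remains; maximum flow = 9.
By max-flow min-cut, the minimum cut capacity equals the max flow.
In the residual graph, reachable from Depot: {Depot, Jct1, Y2, HubC, Y3}.
Min-cut edges: HubC→Jct3 (3), Y3→Port (6); capacity 3 + 6 = 9.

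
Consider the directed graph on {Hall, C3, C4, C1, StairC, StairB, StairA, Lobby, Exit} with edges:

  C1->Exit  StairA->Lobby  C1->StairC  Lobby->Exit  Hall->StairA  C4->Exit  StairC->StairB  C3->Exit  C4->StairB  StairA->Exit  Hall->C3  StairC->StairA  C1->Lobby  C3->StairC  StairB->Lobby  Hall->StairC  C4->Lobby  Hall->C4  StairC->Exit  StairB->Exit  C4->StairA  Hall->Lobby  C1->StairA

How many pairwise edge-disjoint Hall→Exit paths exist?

Assign every edge capacity 1; by Menger, the answer equals the max flow.
Path Hall→C3→Exit (+1); total 1.
Path Hall→C4→Exit (+1); total 2.
Path Hall→StairC→Exit (+1); total 3.
Path Hall→StairA→Exit (+1); total 4.
Path Hall→Lobby→Exit (+1); total 5.
No residual Hall→Exit path; max flow = 5.
Certifying cut of size 5: {Hall→C3, Hall→C4, Hall→Lobby, Hall→StairA, Hall→StairC}.

5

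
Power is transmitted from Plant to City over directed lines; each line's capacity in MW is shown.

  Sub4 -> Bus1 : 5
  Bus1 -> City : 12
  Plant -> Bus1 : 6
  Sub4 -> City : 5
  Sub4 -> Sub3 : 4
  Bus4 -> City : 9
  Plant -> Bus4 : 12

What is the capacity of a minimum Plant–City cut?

15

Augment Plant→Bus4→City: bottleneck 9, flow now 9.
Augment Plant→Bus1→City: bottleneck 6, flow now 15.
No augmenting path remains; maximum flow = 15.
By max-flow min-cut, the minimum cut capacity equals the max flow.
In the residual graph, reachable from Plant: {Plant, Bus4}.
Min-cut edges: Plant→Bus1 (6), Bus4→City (9); capacity 6 + 9 = 15.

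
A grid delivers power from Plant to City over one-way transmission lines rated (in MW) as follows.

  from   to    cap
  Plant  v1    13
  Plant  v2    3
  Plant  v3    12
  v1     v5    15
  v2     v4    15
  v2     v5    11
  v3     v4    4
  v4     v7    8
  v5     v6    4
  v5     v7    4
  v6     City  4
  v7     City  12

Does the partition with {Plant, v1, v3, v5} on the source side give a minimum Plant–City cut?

Given cut capacity: 3 + 4 + 4 + 4 = 15.
Augment Plant→v1→v5→v6→City: bottleneck 4, flow now 4.
Augment Plant→v1→v5→v7→City: bottleneck 4, flow now 8.
Augment Plant→v2→v4→v7→City: bottleneck 3, flow now 11.
Augment Plant→v3→v4→v7→City: bottleneck 4, flow now 15.
No augmenting path remains; maximum flow = 15.
Cut capacity 15 equals the max flow, so it is a minimum cut.

Yes — it is a minimum cut (capacity 15).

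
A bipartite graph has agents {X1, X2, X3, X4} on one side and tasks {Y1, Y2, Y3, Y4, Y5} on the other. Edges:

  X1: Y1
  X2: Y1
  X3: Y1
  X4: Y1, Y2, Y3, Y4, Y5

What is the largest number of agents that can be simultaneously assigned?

Unit-capacity flow: source→left, listed edges, right→sink; max matching = max flow.
Augmenting path X1→Y1 (+1); matched 1.
Augmenting path X4→Y2 (+1); matched 2.
No augmenting path remains; maximum matching = 2.
König certificate: {X4, Y1} is a vertex cover of size 2 (every listed pair touches it), so no matching can be larger.

2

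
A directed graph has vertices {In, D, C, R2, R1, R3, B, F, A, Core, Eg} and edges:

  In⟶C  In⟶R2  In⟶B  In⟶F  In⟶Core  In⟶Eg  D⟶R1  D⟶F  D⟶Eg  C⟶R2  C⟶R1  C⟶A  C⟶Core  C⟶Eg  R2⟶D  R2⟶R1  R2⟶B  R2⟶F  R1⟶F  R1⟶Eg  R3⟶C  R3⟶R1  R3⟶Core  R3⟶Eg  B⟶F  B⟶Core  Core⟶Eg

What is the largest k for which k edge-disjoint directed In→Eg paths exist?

Assign every edge capacity 1; by Menger, the answer equals the max flow.
Path In→Eg (+1); total 1.
Path In→C→Eg (+1); total 2.
Path In→Core→Eg (+1); total 3.
Path In→R2→D→Eg (+1); total 4.
No residual In→Eg path; max flow = 4.
Certifying cut of size 4: {Core→Eg, In→C, In→Eg, In→R2}.

4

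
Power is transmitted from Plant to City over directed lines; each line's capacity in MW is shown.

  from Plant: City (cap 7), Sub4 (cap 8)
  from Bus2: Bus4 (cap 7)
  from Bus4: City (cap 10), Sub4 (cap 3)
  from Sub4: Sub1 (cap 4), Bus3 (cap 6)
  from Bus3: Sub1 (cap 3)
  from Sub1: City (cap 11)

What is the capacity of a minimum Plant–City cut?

Augment Plant→City: bottleneck 7, flow now 7.
Augment Plant→Sub4→Sub1→City: bottleneck 4, flow now 11.
Augment Plant→Sub4→Bus3→Sub1→City: bottleneck 3, flow now 14.
No augmenting path remains; maximum flow = 14.
By max-flow min-cut, the minimum cut capacity equals the max flow.
In the residual graph, reachable from Plant: {Plant, Sub4, Bus3}.
Min-cut edges: Plant→City (7), Sub4→Sub1 (4), Bus3→Sub1 (3); capacity 7 + 4 + 3 = 14.

14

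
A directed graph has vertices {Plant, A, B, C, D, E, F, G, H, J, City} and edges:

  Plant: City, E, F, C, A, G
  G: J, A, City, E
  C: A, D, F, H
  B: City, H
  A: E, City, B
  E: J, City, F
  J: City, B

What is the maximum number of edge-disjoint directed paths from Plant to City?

Assign every edge capacity 1; by Menger, the answer equals the max flow.
Path Plant→City (+1); total 1.
Path Plant→A→City (+1); total 2.
Path Plant→E→City (+1); total 3.
Path Plant→G→City (+1); total 4.
Path Plant→C→A→B→City (+1); total 5.
No residual Plant→City path; max flow = 5.
Certifying cut of size 5: {Plant→A, Plant→C, Plant→City, Plant→E, Plant→G}.

5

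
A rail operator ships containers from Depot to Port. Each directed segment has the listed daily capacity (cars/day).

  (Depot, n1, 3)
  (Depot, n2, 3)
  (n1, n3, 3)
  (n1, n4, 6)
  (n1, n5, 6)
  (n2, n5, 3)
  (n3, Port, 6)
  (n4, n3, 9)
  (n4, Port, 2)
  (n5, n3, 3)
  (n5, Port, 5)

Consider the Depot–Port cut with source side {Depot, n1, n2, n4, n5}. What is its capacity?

Edges leaving {Depot, n1, n2, n4, n5}: n1→n3 (3), n4→n3 (9), n4→Port (2), n5→n3 (3), n5→Port (5).
Cut capacity = 3 + 9 + 2 + 3 + 5 = 22.

22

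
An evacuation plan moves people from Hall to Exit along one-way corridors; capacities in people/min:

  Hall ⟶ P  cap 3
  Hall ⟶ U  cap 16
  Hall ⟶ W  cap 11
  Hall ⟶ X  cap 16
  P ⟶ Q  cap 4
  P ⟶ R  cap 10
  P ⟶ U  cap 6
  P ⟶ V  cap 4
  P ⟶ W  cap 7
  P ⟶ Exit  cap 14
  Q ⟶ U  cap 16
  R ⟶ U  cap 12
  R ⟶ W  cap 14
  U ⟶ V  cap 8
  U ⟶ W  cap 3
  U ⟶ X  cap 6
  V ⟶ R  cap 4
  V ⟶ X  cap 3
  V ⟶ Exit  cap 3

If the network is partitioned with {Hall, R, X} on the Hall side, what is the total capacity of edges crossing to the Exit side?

Edges leaving {Hall, R, X}: Hall→P (3), Hall→U (16), Hall→W (11), R→U (12), R→W (14).
Cut capacity = 3 + 16 + 11 + 12 + 14 = 56.

56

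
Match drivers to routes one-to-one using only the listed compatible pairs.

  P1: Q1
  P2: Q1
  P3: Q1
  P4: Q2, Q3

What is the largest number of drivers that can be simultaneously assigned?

2

Unit-capacity flow: source→left, listed edges, right→sink; max matching = max flow.
Augmenting path P1→Q1 (+1); matched 1.
Augmenting path P4→Q2 (+1); matched 2.
No augmenting path remains; maximum matching = 2.
König certificate: {P4, Q1} is a vertex cover of size 2 (every listed pair touches it), so no matching can be larger.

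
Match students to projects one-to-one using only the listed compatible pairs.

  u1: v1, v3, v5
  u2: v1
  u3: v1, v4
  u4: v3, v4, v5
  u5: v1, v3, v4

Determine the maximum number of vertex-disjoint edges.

Unit-capacity flow: source→left, listed edges, right→sink; max matching = max flow.
Augmenting path u1→v1 (+1); matched 1.
Augmenting path u3→v4 (+1); matched 2.
Augmenting path u4→v3 (+1); matched 3.
Augmenting path u2→v1→u1→v5 (+1); matched 4.
No augmenting path remains; maximum matching = 4.
König certificate: {v1, v3, v4, v5} is a vertex cover of size 4 (every listed pair touches it), so no matching can be larger.

4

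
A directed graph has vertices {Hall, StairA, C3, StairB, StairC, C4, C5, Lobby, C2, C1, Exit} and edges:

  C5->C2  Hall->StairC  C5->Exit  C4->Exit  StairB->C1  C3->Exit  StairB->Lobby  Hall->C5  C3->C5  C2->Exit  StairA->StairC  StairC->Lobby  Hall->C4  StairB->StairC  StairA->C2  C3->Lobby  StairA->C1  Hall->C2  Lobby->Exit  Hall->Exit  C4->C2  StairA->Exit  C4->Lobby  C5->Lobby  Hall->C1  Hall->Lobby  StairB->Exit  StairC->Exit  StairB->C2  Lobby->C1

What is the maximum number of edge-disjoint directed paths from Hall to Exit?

6

Assign every edge capacity 1; by Menger, the answer equals the max flow.
Path Hall→Exit (+1); total 1.
Path Hall→StairC→Exit (+1); total 2.
Path Hall→C4→Exit (+1); total 3.
Path Hall→C5→Exit (+1); total 4.
Path Hall→Lobby→Exit (+1); total 5.
Path Hall→C2→Exit (+1); total 6.
No residual Hall→Exit path; max flow = 6.
Certifying cut of size 6: {Hall→C2, Hall→C4, Hall→C5, Hall→Exit, Hall→Lobby, Hall→StairC}.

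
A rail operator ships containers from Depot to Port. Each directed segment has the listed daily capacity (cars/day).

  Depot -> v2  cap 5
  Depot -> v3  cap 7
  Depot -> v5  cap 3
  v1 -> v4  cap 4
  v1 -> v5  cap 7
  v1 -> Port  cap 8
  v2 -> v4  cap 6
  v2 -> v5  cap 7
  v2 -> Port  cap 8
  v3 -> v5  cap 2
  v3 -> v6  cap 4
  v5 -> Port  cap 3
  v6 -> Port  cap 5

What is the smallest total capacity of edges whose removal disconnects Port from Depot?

12

Augment Depot→v2→Port: bottleneck 5, flow now 5.
Augment Depot→v5→Port: bottleneck 3, flow now 8.
Augment Depot→v3→v6→Port: bottleneck 4, flow now 12.
No augmenting path remains; maximum flow = 12.
By max-flow min-cut, the minimum cut capacity equals the max flow.
In the residual graph, reachable from Depot: {Depot, v3, v5}.
Min-cut edges: Depot→v2 (5), v3→v6 (4), v5→Port (3); capacity 5 + 4 + 3 = 12.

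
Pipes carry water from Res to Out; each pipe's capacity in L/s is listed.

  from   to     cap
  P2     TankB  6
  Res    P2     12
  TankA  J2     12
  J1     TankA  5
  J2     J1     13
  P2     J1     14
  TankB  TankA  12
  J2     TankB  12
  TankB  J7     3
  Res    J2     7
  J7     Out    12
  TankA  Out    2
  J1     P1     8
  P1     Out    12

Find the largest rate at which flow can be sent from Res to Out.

13

Augment Res→J2→TankB→J7→Out: bottleneck 3, flow now 3.
Augment Res→J2→TankB→TankA→Out: bottleneck 2, flow now 5.
Augment Res→J2→J1→P1→Out: bottleneck 2, flow now 7.
Augment Res→P2→J1→P1→Out: bottleneck 6, flow now 13.
No augmenting path remains; maximum flow = 13.
In the residual graph, reachable from Res: {Res, J2, P2, TankB, J1, TankA}.
Min-cut edges: TankB→J7 (3), J1→P1 (8), TankA→Out (2); capacity 3 + 8 + 2 = 13.
This cut is saturated, so no flow can exceed 13.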